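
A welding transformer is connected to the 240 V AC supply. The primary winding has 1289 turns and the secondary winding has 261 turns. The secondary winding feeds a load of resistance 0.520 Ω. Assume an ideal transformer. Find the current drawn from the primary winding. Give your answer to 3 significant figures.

I_p ≈ 18.9 A

V_s = V_p × N_s/N_p = 240 × 261/1289 = 48.596 V.
I_s = V_s/R = 48.596/0.520 = 93.453 A.
For an ideal transformer I_p N_p = I_s N_s, so I_p = 93.453 × 261/1289 = 18.9 A.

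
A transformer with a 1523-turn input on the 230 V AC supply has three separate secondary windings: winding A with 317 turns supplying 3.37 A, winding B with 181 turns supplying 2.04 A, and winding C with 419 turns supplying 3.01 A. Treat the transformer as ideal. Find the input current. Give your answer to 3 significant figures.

V_A = 230 × 317/1523 = 47.873 V; V_B = 230 × 181/1523 = 27.334 V; V_C = 230 × 419/1523 = 63.276 V.
P_out = V_A I_A + V_B I_B + V_C I_C = 47.873×3.37 + 27.334×2.04 + 63.276×3.01 = 161.33 + 55.762 + 190.46 = 407.55 W.
Ideal ⇒ P_in = P_out, so I_in = P_out/V_in = 407.55/230 = 1.77 A.

I_in ≈ 1.77 A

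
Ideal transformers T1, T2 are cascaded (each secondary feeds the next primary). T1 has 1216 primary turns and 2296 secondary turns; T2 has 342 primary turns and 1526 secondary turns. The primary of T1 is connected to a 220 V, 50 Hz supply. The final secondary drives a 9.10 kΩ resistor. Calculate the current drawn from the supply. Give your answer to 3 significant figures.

I_supply ≈ 1.72 A

Secondary of T1: V = 220.00 × 2296/1216 = 415.39 V.
Secondary of T2: V = 415.39 × 1526/342 = 1853.5 V.
I_load = 1853.5/9100 = 0.20368 A, so P_out = 1853.5 × 0.20368 = 377.52 W.
All ideal ⇒ P_in = P_out, so I_supply = 377.52/220 = 1.72 A.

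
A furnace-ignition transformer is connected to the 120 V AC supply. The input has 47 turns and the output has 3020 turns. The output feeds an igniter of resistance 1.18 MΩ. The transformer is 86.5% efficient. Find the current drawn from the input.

V_out = 120 × 3020/47 = 7710.6 V.
I_out = V_out/R = 7710.6/(1.18×10^6) = 0.0065344 A.
P_out = V_out I_out = 7710.6 × 0.0065344 = 50.385 W.
P_in = P_out/η = 50.385/0.865 = 58.248 W.
I_in = P_in/V_in = 58.248/120 = 0.485 A.

I_in ≈ 0.485 A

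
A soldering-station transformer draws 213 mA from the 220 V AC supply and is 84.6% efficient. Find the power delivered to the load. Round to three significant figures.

P_out ≈ 39.6 W

P_in = V_p I_p = 220 × 0.213 = 46.860 W.
P_out = η P_in = 0.846 × 46.860 = 39.6 W.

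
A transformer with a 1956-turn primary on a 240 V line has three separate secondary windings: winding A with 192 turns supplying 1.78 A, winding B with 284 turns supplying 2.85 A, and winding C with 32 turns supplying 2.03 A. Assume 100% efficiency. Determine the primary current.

V_A = 240 × 192/1956 = 23.558 V; V_B = 240 × 284/1956 = 34.847 V; V_C = 240 × 32/1956 = 3.9264 V.
P_out = V_A I_A + V_B I_B + V_C I_C = 23.558×1.78 + 34.847×2.85 + 3.9264×2.03 = 41.934 + 99.313 + 7.9706 = 149.22 W.
Ideal ⇒ P_in = P_out, so I_p = P_out/V_p = 149.22/240 = 0.622 A.

I_p ≈ 0.622 A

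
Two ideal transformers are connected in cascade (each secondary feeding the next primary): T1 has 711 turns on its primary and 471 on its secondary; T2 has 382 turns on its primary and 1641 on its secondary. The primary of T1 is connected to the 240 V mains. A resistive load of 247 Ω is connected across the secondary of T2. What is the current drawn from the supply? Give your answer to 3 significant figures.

After T1: V = 240.00 × 471/711 = 158.99 V.
After T2: V = 158.99 × 1641/382 = 682.98 V.
I_load = 682.98/247 = 2.7651 A, so P_out = 682.98 × 2.7651 = 1888.5 W.
All ideal ⇒ P_in = P_out, so I_supply = 1888.5/240 = 7.87 A.

I_supply ≈ 7.87 A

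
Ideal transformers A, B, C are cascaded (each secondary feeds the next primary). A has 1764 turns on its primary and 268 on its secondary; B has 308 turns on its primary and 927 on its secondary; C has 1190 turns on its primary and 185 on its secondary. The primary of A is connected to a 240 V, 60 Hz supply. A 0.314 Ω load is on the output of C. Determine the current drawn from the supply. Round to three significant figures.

I_supply ≈ 3.86 A

Secondary of A: V = 240.00 × 268/1764 = 36.463 V.
Secondary of B: V = 36.463 × 927/308 = 109.74 V.
Secondary of C: V = 109.74 × 185/1190 = 17.061 V.
I_load = 17.061/0.314 = 54.334 A, so P_out = 17.061 × 54.334 = 926.99 W.
All ideal ⇒ P_in = P_out, so I_supply = 926.99/240 = 3.86 A.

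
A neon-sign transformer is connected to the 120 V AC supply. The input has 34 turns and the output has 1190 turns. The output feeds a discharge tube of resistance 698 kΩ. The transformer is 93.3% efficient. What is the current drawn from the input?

I_in ≈ 0.226 A

V_out = 120 × 1190/34 = 4200.0 V.
I_out = V_out/R = 4200.0/698000 = 0.0060172 A.
P_out = V_out I_out = 4200.0 × 0.0060172 = 25.272 W.
P_in = P_out/η = 25.272/0.933 = 27.087 W.
I_in = P_in/V_in = 27.087/120 = 0.226 A.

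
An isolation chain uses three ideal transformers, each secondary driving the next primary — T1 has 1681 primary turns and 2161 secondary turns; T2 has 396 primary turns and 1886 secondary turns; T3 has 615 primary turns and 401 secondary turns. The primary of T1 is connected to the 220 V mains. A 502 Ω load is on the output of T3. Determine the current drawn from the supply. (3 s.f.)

I_supply ≈ 6.98 A

Secondary of T1: V = 220.00 × 2161/1681 = 282.82 V.
Secondary of T2: V = 282.82 × 1886/396 = 1347.0 V.
Secondary of T3: V = 1347.0 × 401/615 = 878.26 V.
I_load = 878.26/502 = 1.7495 A, so P_out = 878.26 × 1.7495 = 1536.6 W.
All ideal ⇒ P_in = P_out, so I_supply = 1536.6/220 = 6.98 A.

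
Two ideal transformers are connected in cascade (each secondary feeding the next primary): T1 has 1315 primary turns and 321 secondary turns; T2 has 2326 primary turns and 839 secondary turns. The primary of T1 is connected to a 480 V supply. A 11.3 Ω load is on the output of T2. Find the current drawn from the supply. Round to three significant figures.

After T1: V = 480.00 × 321/1315 = 117.17 V.
After T2: V = 117.17 × 839/2326 = 42.264 V.
I_load = 42.264/11.3 = 3.7402 A, so P_out = 42.264 × 3.7402 = 158.08 W.
All ideal ⇒ P_in = P_out, so I_supply = 158.08/480 = 0.329 A.

I_supply ≈ 0.329 A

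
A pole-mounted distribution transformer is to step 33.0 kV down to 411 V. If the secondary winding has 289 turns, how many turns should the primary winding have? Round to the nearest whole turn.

N_p = 23204 turns

N_p/N_s = V_p/V_s, so N_p = 289 × 33000/411 = 23204.4 ≈ 23204 turns.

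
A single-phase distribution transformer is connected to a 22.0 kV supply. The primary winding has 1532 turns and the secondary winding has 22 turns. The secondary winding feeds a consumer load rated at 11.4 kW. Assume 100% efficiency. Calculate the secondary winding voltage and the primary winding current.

V_s ≈ 316 V, I_p ≈ 0.518 A

V_s = V_p × N_s/N_p = 22000 × 22/1532 = 315.93 V.
I_s = P/V_s = 11400/315.93 = 36.084 A.
I_p = I_s × N_s/N_p = 36.084 × 22/1532 = 0.518 A.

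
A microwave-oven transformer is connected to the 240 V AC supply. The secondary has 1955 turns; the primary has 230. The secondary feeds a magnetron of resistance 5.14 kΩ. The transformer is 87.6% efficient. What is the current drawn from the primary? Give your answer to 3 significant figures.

I_p ≈ 3.85 A

V_s = 240 × 1955/230 = 2040.0 V.
I_s = V_s/R = 2040.0/5140 = 0.39689 A.
P_out = V_s I_s = 2040.0 × 0.39689 = 809.65 W.
P_in = P_out/η = 809.65/0.876 = 924.26 W.
I_p = P_in/V_p = 924.26/240 = 3.85 A.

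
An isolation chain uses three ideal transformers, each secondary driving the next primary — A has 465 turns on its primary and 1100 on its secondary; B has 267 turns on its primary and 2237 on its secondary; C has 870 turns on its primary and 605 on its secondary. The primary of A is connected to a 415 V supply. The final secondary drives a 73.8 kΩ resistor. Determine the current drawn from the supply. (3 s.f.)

I_supply ≈ 1.07 A

After A: V = 415.00 × 1100/465 = 981.72 V.
After B: V = 981.72 × 2237/267 = 8225.1 V.
After C: V = 8225.1 × 605/870 = 5719.8 V.
I_load = 5719.8/73800 = 0.077504 A, so P_out = 5719.8 × 0.077504 = 443.30 W.
All ideal ⇒ P_in = P_out, so I_supply = 443.30/415 = 1.07 A.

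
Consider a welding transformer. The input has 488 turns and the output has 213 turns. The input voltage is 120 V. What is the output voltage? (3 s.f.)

V_out/V_in = N_out/N_in, so V_out = 120 × 213/488 = 52.4 V.

V_out ≈ 52.4 V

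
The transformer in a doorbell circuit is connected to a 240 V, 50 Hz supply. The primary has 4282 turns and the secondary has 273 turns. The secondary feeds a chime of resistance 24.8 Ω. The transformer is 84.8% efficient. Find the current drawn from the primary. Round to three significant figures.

I_p ≈ 0.0464 A

V_s = 240 × 273/4282 = 15.301 V.
I_s = V_s/R = 15.301/24.8 = 0.61699 A.
P_out = V_s I_s = 15.301 × 0.61699 = 9.4407 W.
P_in = P_out/η = 9.4407/0.848 = 11.133 W.
I_p = P_in/V_p = 11.133/240 = 0.0464 A.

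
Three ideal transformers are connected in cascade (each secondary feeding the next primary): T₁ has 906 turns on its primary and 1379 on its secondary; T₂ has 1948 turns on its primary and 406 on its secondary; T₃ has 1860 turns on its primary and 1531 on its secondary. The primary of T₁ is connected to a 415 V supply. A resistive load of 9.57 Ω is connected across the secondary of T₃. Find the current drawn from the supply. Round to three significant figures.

Secondary of T₁: V = 415.00 × 1379/906 = 631.66 V.
Secondary of T₂: V = 631.66 × 406/1948 = 131.65 V.
Secondary of T₃: V = 131.65 × 1531/1860 = 108.36 V.
I_load = 108.36/9.57 = 11.323 A, so P_out = 108.36 × 11.323 = 1227.0 W.
All ideal ⇒ P_in = P_out, so I_supply = 1227.0/415 = 2.96 A.

I_supply ≈ 2.96 A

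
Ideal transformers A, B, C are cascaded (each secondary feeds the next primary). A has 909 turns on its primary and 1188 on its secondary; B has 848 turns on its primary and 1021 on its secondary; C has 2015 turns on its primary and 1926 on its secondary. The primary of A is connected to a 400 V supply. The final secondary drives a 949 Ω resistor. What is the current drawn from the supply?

I_supply ≈ 0.954 A

Secondary of A: V = 400.00 × 1188/909 = 522.77 V.
Secondary of B: V = 522.77 × 1021/848 = 629.42 V.
Secondary of C: V = 629.42 × 1926/2015 = 601.62 V.
I_load = 601.62/949 = 0.63395 A, so P_out = 601.62 × 0.63395 = 381.40 W.
All ideal ⇒ P_in = P_out, so I_supply = 381.40/400 = 0.954 A.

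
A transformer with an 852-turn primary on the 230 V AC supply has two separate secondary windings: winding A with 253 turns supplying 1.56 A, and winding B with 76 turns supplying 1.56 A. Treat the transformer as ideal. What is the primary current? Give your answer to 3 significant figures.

V_A = 230 × 253/852 = 68.298 V; V_B = 230 × 76/852 = 20.516 V.
P_out = V_A I_A + V_B I_B = 68.298×1.56 + 20.516×1.56 = 106.55 + 32.006 = 138.55 W.
Ideal ⇒ P_in = P_out, so I_p = P_out/V_p = 138.55/230 = 0.602 A.

I_p ≈ 0.602 A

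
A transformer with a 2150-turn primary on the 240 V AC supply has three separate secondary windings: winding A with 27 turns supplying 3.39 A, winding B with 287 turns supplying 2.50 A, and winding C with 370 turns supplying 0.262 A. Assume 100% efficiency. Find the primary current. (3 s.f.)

V_A = 240 × 27/2150 = 3.0140 V; V_B = 240 × 287/2150 = 32.037 V; V_C = 240 × 370/2150 = 41.302 V.
P_out = V_A I_A + V_B I_B + V_C I_C = 3.0140×3.39 + 32.037×2.50 + 41.302×0.262 = 10.217 + 80.093 + 10.821 = 101.13 W.
Ideal ⇒ P_in = P_out, so I_p = P_out/V_p = 101.13/240 = 0.421 A.

I_p ≈ 0.421 A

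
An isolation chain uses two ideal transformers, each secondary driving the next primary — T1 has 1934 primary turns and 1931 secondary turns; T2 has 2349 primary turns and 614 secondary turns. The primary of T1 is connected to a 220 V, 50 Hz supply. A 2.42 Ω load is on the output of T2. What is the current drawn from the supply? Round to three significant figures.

Secondary of T1: V = 220.00 × 1931/1934 = 219.66 V.
Secondary of T2: V = 219.66 × 614/2349 = 57.416 V.
I_load = 57.416/2.42 = 23.726 A, so P_out = 57.416 × 23.726 = 1362.2 W.
All ideal ⇒ P_in = P_out, so I_supply = 1362.2/220 = 6.19 A.

I_supply ≈ 6.19 A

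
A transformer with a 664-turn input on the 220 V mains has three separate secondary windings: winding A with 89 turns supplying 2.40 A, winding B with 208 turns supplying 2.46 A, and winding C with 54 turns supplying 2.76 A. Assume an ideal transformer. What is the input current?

I_in ≈ 1.32 A

V_A = 220 × 89/664 = 29.488 V; V_B = 220 × 208/664 = 68.916 V; V_C = 220 × 54/664 = 17.892 V.
P_out = V_A I_A + V_B I_B + V_C I_C = 29.488×2.40 + 68.916×2.46 + 17.892×2.76 = 70.771 + 169.53 + 49.381 = 289.68 W.
Ideal ⇒ P_in = P_out, so I_in = P_out/V_in = 289.68/220 = 1.32 A.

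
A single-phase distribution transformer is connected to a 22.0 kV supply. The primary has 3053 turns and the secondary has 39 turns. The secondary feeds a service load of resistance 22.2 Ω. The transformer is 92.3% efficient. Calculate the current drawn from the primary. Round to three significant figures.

I_p ≈ 0.175 A

V_s = 22000 × 39/3053 = 281.04 V.
I_s = V_s/R = 281.04/22.2 = 12.659 A.
P_out = V_s I_s = 281.04 × 12.659 = 3557.7 W.
P_in = P_out/η = 3557.7/0.923 = 3854.5 W.
I_p = P_in/V_p = 3854.5/22000 = 0.175 A.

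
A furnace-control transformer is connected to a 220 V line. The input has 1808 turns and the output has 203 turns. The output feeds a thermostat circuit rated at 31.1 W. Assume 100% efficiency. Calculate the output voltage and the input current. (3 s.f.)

V_out ≈ 24.7 V, I_in ≈ 0.141 A

V_out = V_in × N_out/N_in = 220 × 203/1808 = 24.701 V.
I_out = P/V_out = 31.1/24.701 = 1.2590 A.
I_in = I_out × N_out/N_in = 1.2590 × 203/1808 = 0.141 A.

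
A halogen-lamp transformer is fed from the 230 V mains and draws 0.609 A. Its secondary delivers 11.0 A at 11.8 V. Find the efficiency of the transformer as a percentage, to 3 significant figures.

P_in = 230 × 0.609 = 140.070 W.
P_out = 11.8 × 11.0 = 129.800 W.
η = P_out/P_in = 129.800/140.070 = 0.927.

η ≈ 92.7%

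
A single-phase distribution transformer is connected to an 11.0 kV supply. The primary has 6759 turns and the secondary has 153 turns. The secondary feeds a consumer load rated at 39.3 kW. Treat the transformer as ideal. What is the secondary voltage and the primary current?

V_s ≈ 249 V, I_p ≈ 3.57 A

V_s = V_p × N_s/N_p = 11000 × 153/6759 = 249.00 V.
I_s = P/V_s = 39300/249.00 = 157.83 A.
I_p = I_s × N_s/N_p = 157.83 × 153/6759 = 3.57 A.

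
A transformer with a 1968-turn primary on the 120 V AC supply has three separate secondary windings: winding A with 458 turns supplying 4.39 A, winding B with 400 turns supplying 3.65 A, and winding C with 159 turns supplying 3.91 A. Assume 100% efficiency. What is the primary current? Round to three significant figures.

V_A = 120 × 458/1968 = 27.927 V; V_B = 120 × 400/1968 = 24.390 V; V_C = 120 × 159/1968 = 9.6951 V.
P_out = V_A I_A + V_B I_B + V_C I_C = 27.927×4.39 + 24.390×3.65 + 9.6951×3.91 = 122.60 + 89.024 + 37.908 = 249.53 W.
Ideal ⇒ P_in = P_out, so I_p = P_out/V_p = 249.53/120 = 2.08 A.

I_p ≈ 2.08 A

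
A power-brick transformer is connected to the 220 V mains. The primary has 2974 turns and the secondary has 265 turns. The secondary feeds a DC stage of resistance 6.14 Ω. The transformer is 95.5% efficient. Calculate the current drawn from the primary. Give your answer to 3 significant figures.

V_s = 220 × 265/2974 = 19.603 V.
I_s = V_s/R = 19.603/6.14 = 3.1927 A.
P_out = V_s I_s = 19.603 × 3.1927 = 62.587 W.
P_in = P_out/η = 62.587/0.955 = 65.537 W.
I_p = P_in/V_p = 65.537/220 = 0.298 A.

I_p ≈ 0.298 A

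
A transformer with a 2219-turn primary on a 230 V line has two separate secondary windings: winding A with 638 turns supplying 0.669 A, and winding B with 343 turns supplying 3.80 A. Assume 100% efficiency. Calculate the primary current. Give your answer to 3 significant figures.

V_A = 230 × 638/2219 = 66.129 V; V_B = 230 × 343/2219 = 35.552 V.
P_out = V_A I_A + V_B I_B = 66.129×0.669 + 35.552×3.80 = 44.240 + 135.10 = 179.34 W.
Ideal ⇒ P_in = P_out, so I_p = P_out/V_p = 179.34/230 = 0.780 A.

I_p ≈ 0.780 A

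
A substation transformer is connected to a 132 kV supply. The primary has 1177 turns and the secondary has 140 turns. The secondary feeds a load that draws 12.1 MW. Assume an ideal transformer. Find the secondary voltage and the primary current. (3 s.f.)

V_s = V_p × N_s/N_p = 132000 × 140/1177 = 15701 V.
I_s = P/V_s = 1.21×10^7/15701 = 770.65 A.
I_p = I_s × N_s/N_p = 770.65 × 140/1177 = 91.7 A.

V_s ≈ 15700 V, I_p ≈ 91.7 A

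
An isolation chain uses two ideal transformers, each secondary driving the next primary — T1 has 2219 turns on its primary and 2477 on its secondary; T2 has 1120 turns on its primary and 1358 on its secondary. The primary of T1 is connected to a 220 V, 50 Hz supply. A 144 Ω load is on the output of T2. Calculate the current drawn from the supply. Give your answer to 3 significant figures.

After T1: V = 220.00 × 2477/2219 = 245.58 V.
After T2: V = 245.58 × 1358/1120 = 297.76 V.
I_load = 297.76/144 = 2.0678 A, so P_out = 297.76 × 2.0678 = 615.72 W.
All ideal ⇒ P_in = P_out, so I_supply = 615.72/220 = 2.80 A.

I_supply ≈ 2.80 A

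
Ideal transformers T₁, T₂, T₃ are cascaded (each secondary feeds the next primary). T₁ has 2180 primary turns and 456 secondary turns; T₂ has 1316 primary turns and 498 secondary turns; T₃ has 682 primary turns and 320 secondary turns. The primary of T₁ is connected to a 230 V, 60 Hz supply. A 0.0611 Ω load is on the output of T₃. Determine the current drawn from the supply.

Secondary of T₁: V = 230.00 × 456/2180 = 48.110 V.
Secondary of T₂: V = 48.110 × 498/1316 = 18.206 V.
Secondary of T₃: V = 18.206 × 320/682 = 8.5423 V.
I_load = 8.5423/0.0611 = 139.81 A, so P_out = 8.5423 × 139.81 = 1194.3 W.
All ideal ⇒ P_in = P_out, so I_supply = 1194.3/230 = 5.19 A.

I_supply ≈ 5.19 A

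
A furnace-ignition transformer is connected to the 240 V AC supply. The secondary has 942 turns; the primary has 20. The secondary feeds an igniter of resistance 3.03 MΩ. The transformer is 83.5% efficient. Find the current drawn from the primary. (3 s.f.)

I_p ≈ 0.210 A

V_s = 240 × 942/20 = 11304 V.
I_s = V_s/R = 11304/(3.03×10^6) = 0.0037307 A.
P_out = V_s I_s = 11304 × 0.0037307 = 42.172 W.
P_in = P_out/η = 42.172/0.835 = 50.505 W.
I_p = P_in/V_p = 50.505/240 = 0.210 A.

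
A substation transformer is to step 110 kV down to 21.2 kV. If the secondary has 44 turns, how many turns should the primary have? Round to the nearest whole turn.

N_p = 228 turns

N_p/N_s = V_p/V_s, so N_p = 44 × 110000/21200 = 228.3 ≈ 228 turns.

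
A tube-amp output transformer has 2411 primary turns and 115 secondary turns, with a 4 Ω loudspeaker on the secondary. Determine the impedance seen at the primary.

Z_p = (N_p/N_s)² × Z_s = (2411/115)² × 4 = 1760 Ω.

Z_p ≈ 1760 Ω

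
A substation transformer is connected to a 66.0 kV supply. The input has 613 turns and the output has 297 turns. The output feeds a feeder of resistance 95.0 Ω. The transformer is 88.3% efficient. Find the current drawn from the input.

I_in ≈ 185 A

V_out = 66000 × 297/613 = 31977 V.
I_out = V_out/R = 31977/95.0 = 336.60 A.
P_out = V_out I_out = 31977 × 336.60 = 1.0764×10^7 W.
P_in = P_out/η = 1.0764×10^7/0.883 = 1.2190×10^7 W.
I_in = P_in/V_in = 1.2190×10^7/66000 = 185 A.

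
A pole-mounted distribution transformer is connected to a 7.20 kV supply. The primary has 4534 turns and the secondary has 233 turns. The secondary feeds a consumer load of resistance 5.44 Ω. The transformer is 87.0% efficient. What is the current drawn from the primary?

I_p ≈ 4.02 A

V_s = 7200 × 233/4534 = 370.00 V.
I_s = V_s/R = 370.00/5.44 = 68.016 A.
P_out = V_s I_s = 370.00 × 68.016 = 25166 W.
P_in = P_out/η = 25166/0.870 = 28926 W.
I_p = P_in/V_p = 28926/7200 = 4.02 A.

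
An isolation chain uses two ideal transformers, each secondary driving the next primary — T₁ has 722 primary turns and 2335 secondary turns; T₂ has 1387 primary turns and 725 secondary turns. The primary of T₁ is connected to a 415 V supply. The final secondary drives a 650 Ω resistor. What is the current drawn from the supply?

I_supply ≈ 1.82 A

Secondary of T₁: V = 415.00 × 2335/722 = 1342.1 V.
Secondary of T₂: V = 1342.1 × 725/1387 = 701.55 V.
I_load = 701.55/650 = 1.0793 A, so P_out = 701.55 × 1.0793 = 757.19 W.
All ideal ⇒ P_in = P_out, so I_supply = 757.19/415 = 1.82 A.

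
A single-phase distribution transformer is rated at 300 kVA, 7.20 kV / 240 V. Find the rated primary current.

I_p ≈ 41.7 A

I_p = S/V_p = 300000/7200 = 41.7 A.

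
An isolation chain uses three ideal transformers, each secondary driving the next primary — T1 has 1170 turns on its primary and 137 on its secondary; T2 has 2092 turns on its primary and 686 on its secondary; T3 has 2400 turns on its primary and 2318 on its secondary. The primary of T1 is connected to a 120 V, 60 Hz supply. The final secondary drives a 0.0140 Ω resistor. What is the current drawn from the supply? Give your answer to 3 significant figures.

I_supply ≈ 11.8 A

After T1: V = 120.00 × 137/1170 = 14.051 V.
After T2: V = 14.051 × 686/2092 = 4.6076 V.
After T3: V = 4.6076 × 2318/2400 = 4.4502 V.
I_load = 4.4502/0.0140 = 317.87 A, so P_out = 4.4502 × 317.87 = 1414.6 W.
All ideal ⇒ P_in = P_out, so I_supply = 1414.6/120 = 11.8 A.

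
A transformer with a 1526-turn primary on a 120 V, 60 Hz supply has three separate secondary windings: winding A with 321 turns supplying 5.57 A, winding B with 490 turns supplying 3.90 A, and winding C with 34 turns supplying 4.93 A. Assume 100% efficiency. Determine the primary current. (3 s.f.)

I_p ≈ 2.53 A

V_A = 120 × 321/1526 = 25.242 V; V_B = 120 × 490/1526 = 38.532 V; V_C = 120 × 34/1526 = 2.6737 V.
P_out = V_A I_A + V_B I_B + V_C I_C = 25.242×5.57 + 38.532×3.90 + 2.6737×4.93 = 140.60 + 150.28 + 13.181 = 304.06 W.
Ideal ⇒ P_in = P_out, so I_p = P_out/V_p = 304.06/120 = 2.53 A.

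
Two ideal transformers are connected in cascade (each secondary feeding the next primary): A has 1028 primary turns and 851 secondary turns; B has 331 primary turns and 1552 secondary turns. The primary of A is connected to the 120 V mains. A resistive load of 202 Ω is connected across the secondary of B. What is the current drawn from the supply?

I_supply ≈ 8.95 A

After A: V = 120.00 × 851/1028 = 99.339 V.
After B: V = 99.339 × 1552/331 = 465.78 V.
I_load = 465.78/202 = 2.3058 A, so P_out = 465.78 × 2.3058 = 1074.0 W.
All ideal ⇒ P_in = P_out, so I_supply = 1074.0/120 = 8.95 A.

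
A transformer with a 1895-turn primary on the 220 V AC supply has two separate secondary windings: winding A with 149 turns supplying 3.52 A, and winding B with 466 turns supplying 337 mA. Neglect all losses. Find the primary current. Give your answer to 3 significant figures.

I_p ≈ 0.360 A

V_A = 220 × 149/1895 = 17.298 V; V_B = 220 × 466/1895 = 54.100 V.
P_out = V_A I_A + V_B I_B = 17.298×3.52 + 54.100×0.337 = 60.889 + 18.232 = 79.121 W.
Ideal ⇒ P_in = P_out, so I_p = P_out/V_p = 79.121/220 = 0.360 A.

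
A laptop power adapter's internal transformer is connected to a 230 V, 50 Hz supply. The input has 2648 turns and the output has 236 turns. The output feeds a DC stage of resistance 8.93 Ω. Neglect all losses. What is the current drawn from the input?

V_out = V_in × N_out/N_in = 230 × 236/2648 = 20.498 V.
I_out = V_out/R = 20.498/8.93 = 2.2955 A.
For an ideal transformer I_in N_in = I_out N_out, so I_in = 2.2955 × 236/2648 = 0.205 A.

I_in ≈ 0.205 A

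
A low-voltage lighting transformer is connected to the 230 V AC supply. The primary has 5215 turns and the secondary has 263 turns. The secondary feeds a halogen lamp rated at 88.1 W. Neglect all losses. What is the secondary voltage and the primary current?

V_s = V_p × N_s/N_p = 230 × 263/5215 = 11.599 V.
I_s = P/V_s = 88.1/11.599 = 7.5953 A.
I_p = I_s × N_s/N_p = 7.5953 × 263/5215 = 0.383 A.

V_s ≈ 11.6 V, I_p ≈ 0.383 A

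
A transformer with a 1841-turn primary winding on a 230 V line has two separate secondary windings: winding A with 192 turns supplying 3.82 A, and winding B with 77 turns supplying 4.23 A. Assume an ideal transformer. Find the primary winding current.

V_A = 230 × 192/1841 = 23.987 V; V_B = 230 × 77/1841 = 9.6198 V.
P_out = V_A I_A + V_B I_B = 23.987×3.82 + 9.6198×4.23 = 91.630 + 40.692 = 132.32 W.
Ideal ⇒ P_in = P_out, so I_p = P_out/V_p = 132.32/230 = 0.575 A.

I_p ≈ 0.575 A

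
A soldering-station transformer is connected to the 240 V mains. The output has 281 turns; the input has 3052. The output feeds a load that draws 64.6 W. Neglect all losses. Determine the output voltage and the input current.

V_out = V_in × N_out/N_in = 240 × 281/3052 = 22.097 V.
I_out = P/V_out = 64.6/22.097 = 2.9235 A.
I_in = I_out × N_out/N_in = 2.9235 × 281/3052 = 0.269 A.

V_out ≈ 22.1 V, I_in ≈ 0.269 A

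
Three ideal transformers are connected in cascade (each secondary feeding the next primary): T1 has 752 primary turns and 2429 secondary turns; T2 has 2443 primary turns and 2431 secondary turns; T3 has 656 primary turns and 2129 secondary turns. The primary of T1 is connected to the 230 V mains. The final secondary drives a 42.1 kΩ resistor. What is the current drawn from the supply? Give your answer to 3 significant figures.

I_supply ≈ 0.594 A

After T1: V = 230.00 × 2429/752 = 742.91 V.
After T2: V = 742.91 × 2431/2443 = 739.26 V.
After T3: V = 739.26 × 2129/656 = 2399.2 V.
I_load = 2399.2/42100 = 0.056989 A, so P_out = 2399.2 × 0.056989 = 136.73 W.
All ideal ⇒ P_in = P_out, so I_supply = 136.73/230 = 0.594 A.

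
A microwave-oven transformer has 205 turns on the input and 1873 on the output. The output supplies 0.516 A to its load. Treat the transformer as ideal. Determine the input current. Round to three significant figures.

For an ideal transformer I_in/I_out = N_out/N_in, so I_in = 0.516 × 1873/205 = 4.71 A.

I_in ≈ 4.71 A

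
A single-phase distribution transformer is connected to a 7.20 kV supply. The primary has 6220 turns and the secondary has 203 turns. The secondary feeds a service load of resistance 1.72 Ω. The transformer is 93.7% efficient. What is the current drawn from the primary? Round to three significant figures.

V_s = 7200 × 203/6220 = 234.98 V.
I_s = V_s/R = 234.98/1.72 = 136.62 A.
P_out = V_s I_s = 234.98 × 136.62 = 32103 W.
P_in = P_out/η = 32103/0.937 = 34262 W.
I_p = P_in/V_p = 34262/7200 = 4.76 A.

I_p ≈ 4.76 A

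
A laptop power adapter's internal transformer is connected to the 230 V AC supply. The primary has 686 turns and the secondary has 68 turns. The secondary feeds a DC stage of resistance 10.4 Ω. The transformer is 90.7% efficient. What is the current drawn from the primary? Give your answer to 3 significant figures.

I_p ≈ 0.240 A

V_s = 230 × 68/686 = 22.799 V.
I_s = V_s/R = 22.799/10.4 = 2.1922 A.
P_out = V_s I_s = 22.799 × 2.1922 = 49.980 W.
P_in = P_out/η = 49.980/0.907 = 55.104 W.
I_p = P_in/V_p = 55.104/230 = 0.240 A.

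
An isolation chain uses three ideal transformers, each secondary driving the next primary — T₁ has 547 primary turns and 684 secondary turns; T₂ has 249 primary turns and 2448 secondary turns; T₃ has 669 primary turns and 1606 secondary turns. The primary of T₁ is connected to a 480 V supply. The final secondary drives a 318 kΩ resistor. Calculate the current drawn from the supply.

Secondary of T₁: V = 480.00 × 684/547 = 600.22 V.
Secondary of T₂: V = 600.22 × 2448/249 = 5901.0 V.
Secondary of T₃: V = 5901.0 × 1606/669 = 14166 V.
I_load = 14166/318000 = 0.044547 A, so P_out = 14166 × 0.044547 = 631.04 W.
All ideal ⇒ P_in = P_out, so I_supply = 631.04/480 = 1.31 A.

I_supply ≈ 1.31 A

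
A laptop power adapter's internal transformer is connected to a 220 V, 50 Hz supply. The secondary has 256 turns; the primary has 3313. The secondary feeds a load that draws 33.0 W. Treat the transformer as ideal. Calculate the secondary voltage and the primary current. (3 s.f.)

V_s ≈ 17.0 V, I_p ≈ 0.150 A

V_s = V_p × N_s/N_p = 220 × 256/3313 = 17.000 V.
I_s = P/V_s = 33.0/17.000 = 1.9412 A.
I_p = I_s × N_s/N_p = 1.9412 × 256/3313 = 0.150 A.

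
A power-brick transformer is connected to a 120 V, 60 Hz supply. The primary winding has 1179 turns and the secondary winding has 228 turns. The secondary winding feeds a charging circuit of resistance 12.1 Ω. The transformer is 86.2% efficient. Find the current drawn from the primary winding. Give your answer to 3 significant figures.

I_p ≈ 0.430 A

V_s = 120 × 228/1179 = 23.206 V.
I_s = V_s/R = 23.206/12.1 = 1.9179 A.
P_out = V_s I_s = 23.206 × 1.9179 = 44.506 W.
P_in = P_out/η = 44.506/0.862 = 51.631 W.
I_p = P_in/V_p = 51.631/120 = 0.430 A.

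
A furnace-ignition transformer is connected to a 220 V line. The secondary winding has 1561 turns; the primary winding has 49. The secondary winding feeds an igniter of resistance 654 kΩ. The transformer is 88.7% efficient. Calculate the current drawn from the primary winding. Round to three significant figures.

V_s = 220 × 1561/49 = 7008.6 V.
I_s = V_s/R = 7008.6/654000 = 0.010716 A.
P_out = V_s I_s = 7008.6 × 0.010716 = 75.107 W.
P_in = P_out/η = 75.107/0.887 = 84.675 W.
I_p = P_in/V_p = 84.675/220 = 0.385 A.

I_p ≈ 0.385 A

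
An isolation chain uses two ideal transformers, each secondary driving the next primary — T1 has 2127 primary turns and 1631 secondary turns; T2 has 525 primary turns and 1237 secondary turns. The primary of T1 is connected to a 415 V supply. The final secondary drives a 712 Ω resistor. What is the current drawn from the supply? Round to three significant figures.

After T1: V = 415.00 × 1631/2127 = 318.23 V.
After T2: V = 318.23 × 1237/525 = 749.80 V.
I_load = 749.80/712 = 1.0531 A, so P_out = 749.80 × 1.0531 = 789.61 W.
All ideal ⇒ P_in = P_out, so I_supply = 789.61/415 = 1.90 A.

I_supply ≈ 1.90 A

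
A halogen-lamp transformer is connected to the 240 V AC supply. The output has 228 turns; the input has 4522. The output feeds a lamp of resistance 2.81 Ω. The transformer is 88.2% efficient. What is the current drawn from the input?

I_in ≈ 0.246 A

V_out = 240 × 228/4522 = 12.101 V.
I_out = V_out/R = 12.101/2.81 = 4.3063 A.
P_out = V_out I_out = 12.101 × 4.3063 = 52.110 W.
P_in = P_out/η = 52.110/0.882 = 59.082 W.
I_in = P_in/V_in = 59.082/240 = 0.246 A.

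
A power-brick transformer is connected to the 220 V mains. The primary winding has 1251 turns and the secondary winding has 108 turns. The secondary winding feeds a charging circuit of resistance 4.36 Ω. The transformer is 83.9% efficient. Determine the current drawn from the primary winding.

I_p ≈ 0.448 A

V_s = 220 × 108/1251 = 18.993 V.
I_s = V_s/R = 18.993/4.36 = 4.3561 A.
P_out = V_s I_s = 18.993 × 4.3561 = 82.735 W.
P_in = P_out/η = 82.735/0.839 = 98.612 W.
I_p = P_in/V_p = 98.612/220 = 0.448 A.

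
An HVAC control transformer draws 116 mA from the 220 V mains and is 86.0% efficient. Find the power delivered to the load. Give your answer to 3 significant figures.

P_out ≈ 21.9 W

P_in = V_p I_p = 220 × 0.116 = 25.520 W.
P_out = η P_in = 0.860 × 25.520 = 21.9 W.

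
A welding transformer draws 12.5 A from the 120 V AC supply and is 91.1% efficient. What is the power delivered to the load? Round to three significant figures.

P_out ≈ 1370 W

P_in = V_p I_p = 120 × 12.5 = 1500.0 W.
P_out = η P_in = 0.911 × 1500.0 = 1370 W.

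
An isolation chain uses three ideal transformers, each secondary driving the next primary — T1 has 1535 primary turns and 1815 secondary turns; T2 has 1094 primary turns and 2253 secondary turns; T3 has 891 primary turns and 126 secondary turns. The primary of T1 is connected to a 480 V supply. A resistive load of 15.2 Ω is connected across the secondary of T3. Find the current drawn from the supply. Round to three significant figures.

Secondary of T1: V = 480.00 × 1815/1535 = 567.56 V.
Secondary of T2: V = 567.56 × 2253/1094 = 1168.8 V.
Secondary of T3: V = 1168.8 × 126/891 = 165.29 V.
I_load = 165.29/15.2 = 10.874 A, so P_out = 165.29 × 10.874 = 1797.4 W.
All ideal ⇒ P_in = P_out, so I_supply = 1797.4/480 = 3.74 A.

I_supply ≈ 3.74 A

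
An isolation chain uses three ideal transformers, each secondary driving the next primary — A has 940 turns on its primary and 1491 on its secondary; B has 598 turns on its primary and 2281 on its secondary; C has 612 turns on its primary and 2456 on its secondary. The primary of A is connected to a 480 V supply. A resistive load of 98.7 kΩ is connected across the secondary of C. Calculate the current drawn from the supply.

After A: V = 480.00 × 1491/940 = 761.36 V.
After B: V = 761.36 × 2281/598 = 2904.1 V.
After C: V = 2904.1 × 2456/612 = 11654 V.
I_load = 11654/98700 = 0.11808 A, so P_out = 11654 × 0.11808 = 1376.2 W.
All ideal ⇒ P_in = P_out, so I_supply = 1376.2/480 = 2.87 A.

I_supply ≈ 2.87 A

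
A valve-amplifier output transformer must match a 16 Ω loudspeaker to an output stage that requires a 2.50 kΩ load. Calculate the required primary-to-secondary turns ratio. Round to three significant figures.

Z_p/Z_s = (N_p/N_s)², so N_p/N_s = √(2500/16) = √156 = 12.5.

N_p/N_s ≈ 12.5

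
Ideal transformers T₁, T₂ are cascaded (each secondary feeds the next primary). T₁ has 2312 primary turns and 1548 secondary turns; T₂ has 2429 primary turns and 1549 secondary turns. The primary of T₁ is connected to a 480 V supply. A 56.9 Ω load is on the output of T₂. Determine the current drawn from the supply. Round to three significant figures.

After T₁: V = 480.00 × 1548/2312 = 321.38 V.
After T₂: V = 321.38 × 1549/2429 = 204.95 V.
I_load = 204.95/56.9 = 3.6019 A, so P_out = 204.95 × 3.6019 = 738.22 W.
All ideal ⇒ P_in = P_out, so I_supply = 738.22/480 = 1.54 A.

I_supply ≈ 1.54 A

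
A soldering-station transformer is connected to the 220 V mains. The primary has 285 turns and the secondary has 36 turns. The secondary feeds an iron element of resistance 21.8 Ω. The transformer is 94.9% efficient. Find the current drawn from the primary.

I_p ≈ 0.170 A

V_s = 220 × 36/285 = 27.789 V.
I_s = V_s/R = 27.789/21.8 = 1.2747 A.
P_out = V_s I_s = 27.789 × 1.2747 = 35.425 W.
P_in = P_out/η = 35.425/0.949 = 37.328 W.
I_p = P_in/V_p = 37.328/220 = 0.170 A.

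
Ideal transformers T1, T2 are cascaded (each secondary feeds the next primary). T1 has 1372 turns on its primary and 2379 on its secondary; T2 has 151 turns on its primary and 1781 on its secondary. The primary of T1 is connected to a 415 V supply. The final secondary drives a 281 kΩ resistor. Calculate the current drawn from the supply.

After T1: V = 415.00 × 2379/1372 = 719.60 V.
After T2: V = 719.60 × 1781/151 = 8487.4 V.
I_load = 8487.4/281000 = 0.030204 A, so P_out = 8487.4 × 0.030204 = 256.36 W.
All ideal ⇒ P_in = P_out, so I_supply = 256.36/415 = 0.618 A.

I_supply ≈ 0.618 A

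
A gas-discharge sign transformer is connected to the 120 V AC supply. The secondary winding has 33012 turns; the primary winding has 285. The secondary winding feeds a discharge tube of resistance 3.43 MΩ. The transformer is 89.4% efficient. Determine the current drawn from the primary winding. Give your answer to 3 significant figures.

V_s = 120 × 33012/285 = 13900 V.
I_s = V_s/R = 13900/(3.43×10^6) = 0.0040524 A.
P_out = V_s I_s = 13900 × 0.0040524 = 56.328 W.
P_in = P_out/η = 56.328/0.894 = 63.006 W.
I_p = P_in/V_p = 63.006/120 = 0.525 A.

I_p ≈ 0.525 A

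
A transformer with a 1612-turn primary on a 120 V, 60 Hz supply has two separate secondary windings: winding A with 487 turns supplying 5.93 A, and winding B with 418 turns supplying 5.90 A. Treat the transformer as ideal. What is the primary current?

V_A = 120 × 487/1612 = 36.253 V; V_B = 120 × 418/1612 = 31.117 V.
P_out = V_A I_A + V_B I_B = 36.253×5.93 + 31.117×5.90 = 214.98 + 183.59 = 398.57 W.
Ideal ⇒ P_in = P_out, so I_p = P_out/V_p = 398.57/120 = 3.32 A.

I_p ≈ 3.32 A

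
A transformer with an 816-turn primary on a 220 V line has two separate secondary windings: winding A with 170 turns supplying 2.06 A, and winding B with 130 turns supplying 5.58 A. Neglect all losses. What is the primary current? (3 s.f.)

I_p ≈ 1.32 A

V_A = 220 × 170/816 = 45.833 V; V_B = 220 × 130/816 = 35.049 V.
P_out = V_A I_A + V_B I_B = 45.833×2.06 + 35.049×5.58 = 94.417 + 195.57 = 289.99 W.
Ideal ⇒ P_in = P_out, so I_p = P_out/V_p = 289.99/220 = 1.32 A.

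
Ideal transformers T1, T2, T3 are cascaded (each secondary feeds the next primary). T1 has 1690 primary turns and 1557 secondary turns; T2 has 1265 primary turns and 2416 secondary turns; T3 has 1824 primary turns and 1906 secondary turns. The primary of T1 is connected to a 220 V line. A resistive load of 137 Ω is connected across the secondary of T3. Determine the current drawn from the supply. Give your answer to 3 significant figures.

I_supply ≈ 5.43 A

After T1: V = 220.00 × 1557/1690 = 202.69 V.
After T2: V = 202.69 × 2416/1265 = 387.11 V.
After T3: V = 387.11 × 1906/1824 = 404.51 V.
I_load = 404.51/137 = 2.9526 A, so P_out = 404.51 × 2.9526 = 1194.4 W.
All ideal ⇒ P_in = P_out, so I_supply = 1194.4/220 = 5.43 A.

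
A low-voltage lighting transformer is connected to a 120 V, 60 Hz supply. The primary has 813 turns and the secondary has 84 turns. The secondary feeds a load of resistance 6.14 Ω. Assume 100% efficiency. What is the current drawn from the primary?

V_s = V_p × N_s/N_p = 120 × 84/813 = 12.399 V.
I_s = V_s/R = 12.399/6.14 = 2.0193 A.
For an ideal transformer I_p N_p = I_s N_s, so I_p = 2.0193 × 84/813 = 0.209 A.

I_p ≈ 0.209 A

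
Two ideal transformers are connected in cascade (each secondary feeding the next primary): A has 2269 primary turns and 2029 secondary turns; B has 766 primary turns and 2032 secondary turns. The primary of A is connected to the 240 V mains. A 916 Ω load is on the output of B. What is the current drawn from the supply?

Secondary of A: V = 240.00 × 2029/2269 = 214.61 V.
Secondary of B: V = 214.61 × 2032/766 = 569.32 V.
I_load = 569.32/916 = 0.62152 A, so P_out = 569.32 × 0.62152 = 353.84 W.
All ideal ⇒ P_in = P_out, so I_supply = 353.84/240 = 1.47 A.

I_supply ≈ 1.47 A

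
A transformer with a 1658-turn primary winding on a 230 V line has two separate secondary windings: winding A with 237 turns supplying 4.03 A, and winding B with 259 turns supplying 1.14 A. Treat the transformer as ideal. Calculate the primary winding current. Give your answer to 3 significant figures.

V_A = 230 × 237/1658 = 32.877 V; V_B = 230 × 259/1658 = 35.929 V.
P_out = V_A I_A + V_B I_B = 32.877×4.03 + 35.929×1.14 = 132.49 + 40.959 = 173.45 W.
Ideal ⇒ P_in = P_out, so I_p = P_out/V_p = 173.45/230 = 0.754 A.

I_p ≈ 0.754 A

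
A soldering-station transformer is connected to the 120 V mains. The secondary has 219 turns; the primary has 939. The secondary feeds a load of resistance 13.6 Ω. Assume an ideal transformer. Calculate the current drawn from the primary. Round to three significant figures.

I_p ≈ 0.480 A

V_s = V_p × N_s/N_p = 120 × 219/939 = 27.987 V.
I_s = V_s/R = 27.987/13.6 = 2.0579 A.
For an ideal transformer I_p N_p = I_s N_s, so I_p = 2.0579 × 219/939 = 0.480 A.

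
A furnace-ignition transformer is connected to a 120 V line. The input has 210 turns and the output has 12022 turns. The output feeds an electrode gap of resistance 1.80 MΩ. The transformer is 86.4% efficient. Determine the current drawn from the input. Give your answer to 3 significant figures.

I_in ≈ 0.253 A

V_out = 120 × 12022/210 = 6869.7 V.
I_out = V_out/R = 6869.7/(1.80×10^6) = 0.0038165 A.
P_out = V_out I_out = 6869.7 × 0.0038165 = 26.218 W.
P_in = P_out/η = 26.218/0.864 = 30.345 W.
I_in = P_in/V_in = 30.345/120 = 0.253 A.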